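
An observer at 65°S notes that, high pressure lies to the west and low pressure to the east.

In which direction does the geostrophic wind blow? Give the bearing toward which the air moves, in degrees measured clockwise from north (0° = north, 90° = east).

000°

The pressure-gradient force points toward the east (bearing 090°).
Geostrophic balance: in the Southern Hemisphere the Coriolis force deflects motion to the left, so the geostrophic wind blows 90° to the left of the pressure-gradient force (low pressure on the right).
Rotating 090° by 90° counterclockwise gives 000° — the wind blows toward the north.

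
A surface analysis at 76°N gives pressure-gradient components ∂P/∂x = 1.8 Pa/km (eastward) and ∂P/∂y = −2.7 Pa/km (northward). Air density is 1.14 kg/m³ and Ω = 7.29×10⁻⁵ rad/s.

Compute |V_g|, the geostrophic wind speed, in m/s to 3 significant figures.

20.1 m/s

Coriolis parameter at 76°N:
f = 2Ω sin φ = 2 × 7.29×10⁻⁵ × sin 76° = 1.41×10⁻⁴ s⁻¹
Component geostrophic relations (x east, y north):
u_g = −(1/(fρ)) ∂P/∂y,  v_g = (1/(fρ)) ∂P/∂x
u_g = −(−2.7×10⁻³)/(1.41×10⁻⁴ × 1.14) = 16.7 m/s;  v_g = (1.8×10⁻³)/(1.41×10⁻⁴ × 1.14) = 11.2 m/s
|V_g| = √(u_g² + v_g²) = 20.1 m/s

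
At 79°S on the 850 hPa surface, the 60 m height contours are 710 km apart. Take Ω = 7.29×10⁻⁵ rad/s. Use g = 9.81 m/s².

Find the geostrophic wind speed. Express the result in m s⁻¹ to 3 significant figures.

Coriolis parameter at 79°S:
f = 2Ω sin φ = 2 × 7.29×10⁻⁵ × sin 79° = 1.43×10⁻⁴ s⁻¹
Height gradient: |∂Z/∂n| = 60 m / 710000 m = 8.45×10⁻⁵
On a pressure surface, geostrophic balance gives V_g = (g/f)|∂Z/∂n|:
V_g = 9.81 × 8.45×10⁻⁵ / 1.43×10⁻⁴ = 5.79 m/s

5.79 m s⁻¹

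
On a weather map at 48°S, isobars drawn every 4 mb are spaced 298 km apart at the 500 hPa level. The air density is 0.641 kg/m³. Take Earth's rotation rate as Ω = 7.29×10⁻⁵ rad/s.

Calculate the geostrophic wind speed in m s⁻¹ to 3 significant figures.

Coriolis parameter at 48°S:
f = 2Ω sin φ = 2 × 7.29×10⁻⁵ × sin 48° = 1.08×10⁻⁴ s⁻¹
Pressure gradient: |∂P/∂n| = 400 Pa / 298000 m = 1.34×10⁻³ Pa/m
Geostrophic balance (pressure-gradient force = Coriolis force):
V_g = (1/(fρ)) |∂P/∂n| = 1.34×10⁻³ / (1.08×10⁻⁴ × 0.641) = 19.3 m/s

19.3 m s⁻¹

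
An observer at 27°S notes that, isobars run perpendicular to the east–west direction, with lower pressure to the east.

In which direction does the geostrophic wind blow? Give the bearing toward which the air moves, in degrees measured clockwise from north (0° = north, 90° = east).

000°

The pressure-gradient force points toward the east (bearing 090°).
Geostrophic balance: in the Southern Hemisphere the Coriolis force deflects motion to the left, so the geostrophic wind blows 90° to the left of the pressure-gradient force (low pressure on the right).
Rotating 090° by 90° counterclockwise gives 000° — the wind blows toward the north.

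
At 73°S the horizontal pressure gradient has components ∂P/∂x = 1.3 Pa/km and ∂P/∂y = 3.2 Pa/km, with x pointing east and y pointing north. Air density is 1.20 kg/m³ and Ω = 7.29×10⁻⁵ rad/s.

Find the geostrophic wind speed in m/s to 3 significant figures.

20.6 m/s

Coriolis parameter at 73°S:
f = 2Ω sin φ = 2 × 7.29×10⁻⁵ × sin 73° = 1.39×10⁻⁴ s⁻¹
In the Southern Hemisphere f is negative: f = −1.39×10⁻⁴ s⁻¹.
Component geostrophic relations (x east, y north):
u_g = −(1/(fρ)) ∂P/∂y,  v_g = (1/(fρ)) ∂P/∂x
u_g = −(3.2×10⁻³)/(−1.39×10⁻⁴ × 1.20) = 19.1 m/s;  v_g = (1.3×10⁻³)/(−1.39×10⁻⁴ × 1.20) = −7.77 m/s
|V_g| = √(u_g² + v_g²) = 20.6 m/s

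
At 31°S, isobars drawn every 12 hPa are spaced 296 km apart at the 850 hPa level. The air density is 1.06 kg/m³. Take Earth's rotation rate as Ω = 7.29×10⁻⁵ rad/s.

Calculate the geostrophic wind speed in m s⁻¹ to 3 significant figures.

50.9 m s⁻¹

Coriolis parameter at 31°S:
f = 2Ω sin φ = 2 × 7.29×10⁻⁵ × sin 31° = 7.51×10⁻⁵ s⁻¹
Pressure gradient: |∂P/∂n| = 1200 Pa / 296000 m = 4.05×10⁻³ Pa/m
Geostrophic balance (pressure-gradient force = Coriolis force):
V_g = (1/(fρ)) |∂P/∂n| = 4.05×10⁻³ / (7.51×10⁻⁵ × 1.06) = 50.9 m/s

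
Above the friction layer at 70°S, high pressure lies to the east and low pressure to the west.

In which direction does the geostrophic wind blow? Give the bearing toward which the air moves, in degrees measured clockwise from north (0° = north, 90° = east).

The pressure-gradient force points toward the west (bearing 270°).
Geostrophic balance: in the Southern Hemisphere the Coriolis force deflects motion to the left, so the geostrophic wind blows 90° to the left of the pressure-gradient force (low pressure on the right).
Rotating 270° by 90° counterclockwise gives 180° — the wind blows toward the south.

180°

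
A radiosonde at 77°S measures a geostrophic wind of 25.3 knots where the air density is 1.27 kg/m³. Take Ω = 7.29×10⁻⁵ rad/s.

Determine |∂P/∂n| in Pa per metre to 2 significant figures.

Coriolis parameter at 77°S:
f = 2Ω sin φ = 2 × 7.29×10⁻⁵ × sin 77° = 1.42×10⁻⁴ s⁻¹
Wind speed in SI: 25.3 knots = 13.0 m/s
Geostrophic balance rearranged: |∂P/∂n| = f ρ V_g
|∂P/∂n| = 1.42×10⁻⁴ × 1.27 × 13.0 = 2.35×10⁻³ Pa/m

2.3×10⁻³ Pa/m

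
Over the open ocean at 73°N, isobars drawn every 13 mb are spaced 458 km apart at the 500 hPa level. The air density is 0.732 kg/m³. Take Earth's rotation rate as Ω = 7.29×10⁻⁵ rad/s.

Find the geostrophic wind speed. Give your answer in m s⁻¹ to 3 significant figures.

Coriolis parameter at 73°N:
f = 2Ω sin φ = 2 × 7.29×10⁻⁵ × sin 73° = 1.39×10⁻⁴ s⁻¹
Pressure gradient: |∂P/∂n| = 1300 Pa / 458000 m = 2.84×10⁻³ Pa/m
Geostrophic balance (pressure-gradient force = Coriolis force):
V_g = (1/(fρ)) |∂P/∂n| = 2.84×10⁻³ / (1.39×10⁻⁴ × 0.732) = 27.8 m/s

27.8 m s⁻¹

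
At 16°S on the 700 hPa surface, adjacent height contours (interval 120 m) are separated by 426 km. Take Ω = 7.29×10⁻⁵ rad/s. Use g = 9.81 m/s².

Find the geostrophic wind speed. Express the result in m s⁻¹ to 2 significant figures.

69 m s⁻¹

Coriolis parameter at 16°S:
f = 2Ω sin φ = 2 × 7.29×10⁻⁵ × sin 16° = 4.02×10⁻⁵ s⁻¹
Height gradient: |∂Z/∂n| = 120 m / 426000 m = 2.82×10⁻⁴
On a pressure surface, geostrophic balance gives V_g = (g/f)|∂Z/∂n|:
V_g = 9.81 × 2.82×10⁻⁴ / 4.02×10⁻⁵ = 68.8 m/s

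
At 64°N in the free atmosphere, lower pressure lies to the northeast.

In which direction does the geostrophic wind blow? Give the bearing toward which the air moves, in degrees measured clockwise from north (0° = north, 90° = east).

135°

The pressure-gradient force points toward the northeast (bearing 045°).
Geostrophic balance: in the Northern Hemisphere the Coriolis force deflects motion to the right, so the geostrophic wind blows 90° to the right of the pressure-gradient force (low pressure on the left).
Rotating 045° by 90° clockwise gives 135° — the wind blows toward the southeast.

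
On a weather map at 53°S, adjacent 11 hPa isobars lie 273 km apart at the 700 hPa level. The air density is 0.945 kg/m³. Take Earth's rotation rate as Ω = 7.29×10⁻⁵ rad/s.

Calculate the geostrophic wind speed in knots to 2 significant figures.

71 knots

Coriolis parameter at 53°S:
f = 2Ω sin φ = 2 × 7.29×10⁻⁵ × sin 53° = 1.16×10⁻⁴ s⁻¹
Pressure gradient: |∂P/∂n| = 1100 Pa / 273000 m = 4.03×10⁻³ Pa/m
Geostrophic balance (pressure-gradient force = Coriolis force):
V_g = (1/(fρ)) |∂P/∂n| = 4.03×10⁻³ / (1.16×10⁻⁴ × 0.945) = 36.6 m/s
Converting: 36.6 m/s × 1.944 = 71 knots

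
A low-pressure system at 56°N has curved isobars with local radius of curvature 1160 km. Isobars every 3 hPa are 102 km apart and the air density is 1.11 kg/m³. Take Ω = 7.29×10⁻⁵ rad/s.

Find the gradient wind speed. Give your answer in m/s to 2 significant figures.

19 m/s

Coriolis parameter at 56°N:
f = 2Ω sin φ = 2 × 7.29×10⁻⁵ × sin 56° = 1.21×10⁻⁴ s⁻¹
Pressure gradient: |∂P/∂n| = 300 Pa / 102000 m = 2.94×10⁻³ Pa/m
Geostrophic speed: V_g = |∂P/∂n|/(fρ) = 2.94×10⁻³/(1.21×10⁻⁴ × 1.11) = 21.9 m/s
Around a low, centrifugal force acts outward with Coriolis, so pressure-gradient force balances both:
(1/ρ)|∂P/∂n| = fV + V²/R  →  V² + fR·V − fR·V_g = 0
With fR = 1.21×10⁻⁴ × 1160×10³ m = 140 m/s:
V = [−fR + √((fR)² + 4 fR V_g)]/2 = [−140 + √(140² + 4×140×21.9)]/2 = 19.3 m/s
Subgeostrophic (V < V_g = 21.9 m/s), as expected around a low.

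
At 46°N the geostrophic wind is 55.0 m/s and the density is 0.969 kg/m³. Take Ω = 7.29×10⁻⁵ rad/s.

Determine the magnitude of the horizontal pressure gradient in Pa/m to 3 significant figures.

5.59×10⁻³ Pa/m

Coriolis parameter at 46°N:
f = 2Ω sin φ = 2 × 7.29×10⁻⁵ × sin 46° = 1.05×10⁻⁴ s⁻¹
Geostrophic balance rearranged: |∂P/∂n| = f ρ V_g
|∂P/∂n| = 1.05×10⁻⁴ × 0.969 × 55.0 = 5.59×10⁻³ Pa/m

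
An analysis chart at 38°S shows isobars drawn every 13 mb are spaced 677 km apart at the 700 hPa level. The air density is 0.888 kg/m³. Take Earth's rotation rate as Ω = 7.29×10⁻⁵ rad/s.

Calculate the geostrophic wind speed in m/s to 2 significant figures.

Coriolis parameter at 38°S:
f = 2Ω sin φ = 2 × 7.29×10⁻⁵ × sin 38° = 8.98×10⁻⁵ s⁻¹
Pressure gradient: |∂P/∂n| = 1300 Pa / 677000 m = 1.92×10⁻³ Pa/m
Geostrophic balance (pressure-gradient force = Coriolis force):
V_g = (1/(fρ)) |∂P/∂n| = 1.92×10⁻³ / (8.98×10⁻⁵ × 0.888) = 24.1 m/s

24 m/s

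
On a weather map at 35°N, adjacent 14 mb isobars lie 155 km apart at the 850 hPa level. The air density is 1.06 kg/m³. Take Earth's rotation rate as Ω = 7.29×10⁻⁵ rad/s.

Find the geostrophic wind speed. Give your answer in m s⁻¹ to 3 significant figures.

Coriolis parameter at 35°N:
f = 2Ω sin φ = 2 × 7.29×10⁻⁵ × sin 35° = 8.36×10⁻⁵ s⁻¹
Pressure gradient: |∂P/∂n| = 1400 Pa / 155000 m = 9.03×10⁻³ Pa/m
Geostrophic balance (pressure-gradient force = Coriolis force):
V_g = (1/(fρ)) |∂P/∂n| = 9.03×10⁻³ / (8.36×10⁻⁵ × 1.06) = 102 m/s

102 m s⁻¹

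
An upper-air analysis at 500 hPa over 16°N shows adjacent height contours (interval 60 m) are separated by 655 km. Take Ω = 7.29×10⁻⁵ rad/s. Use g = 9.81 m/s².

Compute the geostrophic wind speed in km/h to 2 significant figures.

80 km/h

Coriolis parameter at 16°N:
f = 2Ω sin φ = 2 × 7.29×10⁻⁵ × sin 16° = 4.02×10⁻⁵ s⁻¹
Height gradient: |∂Z/∂n| = 60 m / 655000 m = 9.16×10⁻⁵
On a pressure surface, geostrophic balance gives V_g = (g/f)|∂Z/∂n|:
V_g = 9.81 × 9.16×10⁻⁵ / 4.02×10⁻⁵ = 22.4 m/s
Converting: 22.4 m/s × 3.6 = 80 km/h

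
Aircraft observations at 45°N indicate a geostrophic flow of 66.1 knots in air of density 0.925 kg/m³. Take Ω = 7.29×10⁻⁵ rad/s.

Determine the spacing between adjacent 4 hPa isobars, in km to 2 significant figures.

120 km

Coriolis parameter at 45°N:
f = 2Ω sin φ = 2 × 7.29×10⁻⁵ × sin 45° = 1.03×10⁻⁴ s⁻¹
Wind speed in SI: 66.1 knots = 34.0 m/s
Geostrophic balance rearranged: |∂P/∂n| = f ρ V_g
|∂P/∂n| = 1.03×10⁻⁴ × 0.925 × 34.0 = 3.24×10⁻³ Pa/m
Isobar spacing: Δn = ΔP/|∂P/∂n| = 400 Pa / 3.24×10⁻³ Pa/m = 123349 m ≈ 120 km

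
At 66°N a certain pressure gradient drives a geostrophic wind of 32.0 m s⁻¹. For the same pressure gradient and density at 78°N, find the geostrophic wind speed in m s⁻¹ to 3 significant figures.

29.9 m s⁻¹

With the same pressure gradient and density, V_g ∝ 1/f ∝ 1/sin φ.
V₂ = V₁ · sin φ₁ / sin φ₂ = 32.0 × sin 66° / sin 78°
V₂ = 32.0 × 0.9135/0.9781 = 29.9 m s⁻¹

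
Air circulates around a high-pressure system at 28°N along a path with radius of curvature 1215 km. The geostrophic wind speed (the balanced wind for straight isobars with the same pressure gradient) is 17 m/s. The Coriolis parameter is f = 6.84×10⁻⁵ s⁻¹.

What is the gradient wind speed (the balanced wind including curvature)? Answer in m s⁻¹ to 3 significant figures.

23.8 m s⁻¹

Around a high, pressure-gradient force acts outward with centrifugal, so Coriolis balances both:
fV = (1/ρ)|∂P/∂n| + V²/R  →  V² − fR·V + fR·V_g = 0
With fR = 6.84×10⁻⁵ × 1215×10³ m = 83.1 m/s:
V = [fR − √((fR)² − 4 fR V_g)]/2 = [83.1 − √(83.1² − 4×83.1×17)]/2 = 23.8 m/s
Supergeostrophic (V > V_g = 17 m/s), as expected around a high.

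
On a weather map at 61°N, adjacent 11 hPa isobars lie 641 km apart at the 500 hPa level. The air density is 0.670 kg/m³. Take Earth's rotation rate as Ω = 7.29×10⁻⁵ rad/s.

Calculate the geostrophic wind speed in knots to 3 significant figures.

39.0 knots

Coriolis parameter at 61°N:
f = 2Ω sin φ = 2 × 7.29×10⁻⁵ × sin 61° = 1.28×10⁻⁴ s⁻¹
Pressure gradient: |∂P/∂n| = 1100 Pa / 641000 m = 1.72×10⁻³ Pa/m
Geostrophic balance (pressure-gradient force = Coriolis force):
V_g = (1/(fρ)) |∂P/∂n| = 1.72×10⁻³ / (1.28×10⁻⁴ × 0.670) = 20.1 m/s
Converting: 20.1 m/s × 1.944 = 39.0 knots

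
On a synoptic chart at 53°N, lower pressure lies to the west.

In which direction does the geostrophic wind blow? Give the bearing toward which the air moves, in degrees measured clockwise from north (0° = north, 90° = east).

000°

The pressure-gradient force points toward the west (bearing 270°).
Geostrophic balance: in the Northern Hemisphere the Coriolis force deflects motion to the right, so the geostrophic wind blows 90° to the right of the pressure-gradient force (low pressure on the left).
Rotating 270° by 90° clockwise gives 000° — the wind blows toward the north.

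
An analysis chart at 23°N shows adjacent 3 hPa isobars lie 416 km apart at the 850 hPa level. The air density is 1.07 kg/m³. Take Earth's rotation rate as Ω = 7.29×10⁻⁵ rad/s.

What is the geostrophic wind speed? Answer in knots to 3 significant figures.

23.0 knots

Coriolis parameter at 23°N:
f = 2Ω sin φ = 2 × 7.29×10⁻⁵ × sin 23° = 5.70×10⁻⁵ s⁻¹
Pressure gradient: |∂P/∂n| = 300 Pa / 416000 m = 7.21×10⁻⁴ Pa/m
Geostrophic balance (pressure-gradient force = Coriolis force):
V_g = (1/(fρ)) |∂P/∂n| = 7.21×10⁻⁴ / (5.70×10⁻⁵ × 1.07) = 11.8 m/s
Converting: 11.8 m/s × 1.944 = 23.0 knots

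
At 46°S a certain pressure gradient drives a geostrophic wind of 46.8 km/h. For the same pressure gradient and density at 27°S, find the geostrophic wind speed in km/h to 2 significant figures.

74 km/h

With the same pressure gradient and density, V_g ∝ 1/f ∝ 1/sin φ.
V₂ = V₁ · sin φ₁ / sin φ₂ = 46.8 × sin 46° / sin 27°
V₂ = 46.8 × 0.7193/0.4540 = 74 km/h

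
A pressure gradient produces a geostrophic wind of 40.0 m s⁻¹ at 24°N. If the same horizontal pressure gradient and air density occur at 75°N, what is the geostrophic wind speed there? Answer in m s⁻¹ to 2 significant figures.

17 m s⁻¹

With the same pressure gradient and density, V_g ∝ 1/f ∝ 1/sin φ.
V₂ = V₁ · sin φ₁ / sin φ₂ = 40.0 × sin 24° / sin 75°
V₂ = 40.0 × 0.4067/0.9659 = 17 m s⁻¹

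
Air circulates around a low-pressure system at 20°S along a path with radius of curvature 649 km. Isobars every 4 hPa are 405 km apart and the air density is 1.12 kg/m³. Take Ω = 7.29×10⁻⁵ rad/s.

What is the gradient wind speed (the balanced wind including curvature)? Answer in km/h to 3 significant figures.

45.7 km/h

Coriolis parameter at 20°S:
f = 2Ω sin φ = 2 × 7.29×10⁻⁵ × sin 20° = 4.99×10⁻⁵ s⁻¹
Pressure gradient: |∂P/∂n| = 400 Pa / 405000 m = 9.88×10⁻⁴ Pa/m
Geostrophic speed: V_g = |∂P/∂n|/(fρ) = 9.88×10⁻⁴/(4.99×10⁻⁵ × 1.12) = 17.7 m/s
Around a low, centrifugal force acts outward with Coriolis, so pressure-gradient force balances both:
(1/ρ)|∂P/∂n| = fV + V²/R  →  V² + fR·V − fR·V_g = 0
With fR = 4.99×10⁻⁵ × 649×10³ m = 32.4 m/s:
V = [−fR + √((fR)² + 4 fR V_g)]/2 = [−32.4 + √(32.4² + 4×32.4×17.7)]/2 = 12.7 m/s
Subgeostrophic (V < V_g = 17.7 m/s), as expected around a low.
Converting: 12.7 m/s × 3.6 = 45.7 km/h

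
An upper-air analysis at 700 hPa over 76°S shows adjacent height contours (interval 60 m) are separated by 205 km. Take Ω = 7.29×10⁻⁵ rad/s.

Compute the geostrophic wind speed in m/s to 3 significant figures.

20.3 m/s

Coriolis parameter at 76°S:
f = 2Ω sin φ = 2 × 7.29×10⁻⁵ × sin 76° = 1.41×10⁻⁴ s⁻¹
Height gradient: |∂Z/∂n| = 60 m / 205000 m = 2.93×10⁻⁴
On a pressure surface, geostrophic balance gives V_g = (g/f)|∂Z/∂n|:
V_g = 9.81 × 2.93×10⁻⁴ / 1.41×10⁻⁴ = 20.3 m/s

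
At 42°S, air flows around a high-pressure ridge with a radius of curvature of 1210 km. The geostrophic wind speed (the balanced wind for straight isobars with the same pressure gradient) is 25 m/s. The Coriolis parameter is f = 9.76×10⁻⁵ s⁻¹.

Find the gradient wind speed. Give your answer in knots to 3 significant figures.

Around a high, pressure-gradient force acts outward with centrifugal, so Coriolis balances both:
fV = (1/ρ)|∂P/∂n| + V²/R  →  V² − fR·V + fR·V_g = 0
With fR = 9.76×10⁻⁵ × 1210×10³ m = 118 m/s:
V = [fR − √((fR)² − 4 fR V_g)]/2 = [118 − √(118² − 4×118×25)]/2 = 35.9 m/s
Supergeostrophic (V > V_g = 25 m/s), as expected around a high.
Converting: 35.9 m/s × 1.944 = 69.8 knots

69.8 knots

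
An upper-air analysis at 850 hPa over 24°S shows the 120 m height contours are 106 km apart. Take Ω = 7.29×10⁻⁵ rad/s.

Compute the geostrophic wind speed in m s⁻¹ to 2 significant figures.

Coriolis parameter at 24°S:
f = 2Ω sin φ = 2 × 7.29×10⁻⁵ × sin 24° = 5.93×10⁻⁵ s⁻¹
Height gradient: |∂Z/∂n| = 120 m / 106000 m = 1.13×10⁻³
On a pressure surface, geostrophic balance gives V_g = (g/f)|∂Z/∂n|:
V_g = 9.81 × 1.13×10⁻³ / 5.93×10⁻⁵ = 187 m/s

190 m s⁻¹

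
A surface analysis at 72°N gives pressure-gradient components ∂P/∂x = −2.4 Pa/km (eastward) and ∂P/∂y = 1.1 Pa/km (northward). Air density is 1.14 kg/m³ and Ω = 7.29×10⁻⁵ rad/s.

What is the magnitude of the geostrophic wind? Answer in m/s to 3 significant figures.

Coriolis parameter at 72°N:
f = 2Ω sin φ = 2 × 7.29×10⁻⁵ × sin 72° = 1.39×10⁻⁴ s⁻¹
Component geostrophic relations (x east, y north):
u_g = −(1/(fρ)) ∂P/∂y,  v_g = (1/(fρ)) ∂P/∂x
u_g = −(1.1×10⁻³)/(1.39×10⁻⁴ × 1.14) = −6.96 m/s;  v_g = (−2.4×10⁻³)/(1.39×10⁻⁴ × 1.14) = −15.2 m/s
|V_g| = √(u_g² + v_g²) = 16.7 m/s

16.7 m/s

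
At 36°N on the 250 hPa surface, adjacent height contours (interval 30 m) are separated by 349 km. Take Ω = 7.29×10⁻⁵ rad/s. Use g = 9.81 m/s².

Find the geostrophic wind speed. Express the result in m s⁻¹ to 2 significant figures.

9.8 m s⁻¹

Coriolis parameter at 36°N:
f = 2Ω sin φ = 2 × 7.29×10⁻⁵ × sin 36° = 8.57×10⁻⁵ s⁻¹
Height gradient: |∂Z/∂n| = 30 m / 349000 m = 8.60×10⁻⁵
On a pressure surface, geostrophic balance gives V_g = (g/f)|∂Z/∂n|:
V_g = 9.81 × 8.60×10⁻⁵ / 8.57×10⁻⁵ = 9.84 m/s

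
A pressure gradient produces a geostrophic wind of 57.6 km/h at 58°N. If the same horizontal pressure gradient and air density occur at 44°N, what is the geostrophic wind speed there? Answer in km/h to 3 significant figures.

70.3 km/h

With the same pressure gradient and density, V_g ∝ 1/f ∝ 1/sin φ.
V₂ = V₁ · sin φ₁ / sin φ₂ = 57.6 × sin 58° / sin 44°
V₂ = 57.6 × 0.8480/0.6947 = 70.3 km/h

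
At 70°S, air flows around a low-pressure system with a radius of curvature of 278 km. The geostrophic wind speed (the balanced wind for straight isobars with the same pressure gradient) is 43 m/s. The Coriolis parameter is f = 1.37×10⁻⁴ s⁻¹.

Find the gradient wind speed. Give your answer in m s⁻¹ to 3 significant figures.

Around a low, centrifugal force acts outward with Coriolis, so pressure-gradient force balances both:
(1/ρ)|∂P/∂n| = fV + V²/R  →  V² + fR·V − fR·V_g = 0
With fR = 1.37×10⁻⁴ × 278×10³ m = 38.1 m/s:
V = [−fR + √((fR)² + 4 fR V_g)]/2 = [−38.1 + √(38.1² + 4×38.1×43)]/2 = 25.7 m/s
Subgeostrophic (V < V_g = 43 m/s), as expected around a low.

25.7 m s⁻¹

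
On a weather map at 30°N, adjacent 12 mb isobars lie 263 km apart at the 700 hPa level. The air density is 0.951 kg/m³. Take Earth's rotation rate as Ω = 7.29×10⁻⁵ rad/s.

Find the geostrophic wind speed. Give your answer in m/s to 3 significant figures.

65.8 m/s

Coriolis parameter at 30°N:
f = 2Ω sin φ = 2 × 7.29×10⁻⁵ × sin 30° = 7.29×10⁻⁵ s⁻¹
Pressure gradient: |∂P/∂n| = 1200 Pa / 263000 m = 4.56×10⁻³ Pa/m
Geostrophic balance (pressure-gradient force = Coriolis force):
V_g = (1/(fρ)) |∂P/∂n| = 4.56×10⁻³ / (7.29×10⁻⁵ × 0.951) = 65.8 m/s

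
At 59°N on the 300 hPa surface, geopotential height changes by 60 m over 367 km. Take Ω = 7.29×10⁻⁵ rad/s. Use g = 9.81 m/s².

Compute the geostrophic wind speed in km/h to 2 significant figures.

Coriolis parameter at 59°N:
f = 2Ω sin φ = 2 × 7.29×10⁻⁵ × sin 59° = 1.25×10⁻⁴ s⁻¹
Height gradient: |∂Z/∂n| = 60 m / 367000 m = 1.63×10⁻⁴
On a pressure surface, geostrophic balance gives V_g = (g/f)|∂Z/∂n|:
V_g = 9.81 × 1.63×10⁻⁴ / 1.25×10⁻⁴ = 12.8 m/s
Converting: 12.8 m/s × 3.6 = 46 km/h

46 km/h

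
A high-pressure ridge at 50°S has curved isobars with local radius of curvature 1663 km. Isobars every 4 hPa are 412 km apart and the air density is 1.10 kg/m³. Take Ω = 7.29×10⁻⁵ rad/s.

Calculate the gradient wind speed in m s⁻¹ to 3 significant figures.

8.27 m s⁻¹

Coriolis parameter at 50°S:
f = 2Ω sin φ = 2 × 7.29×10⁻⁵ × sin 50° = 1.12×10⁻⁴ s⁻¹
Pressure gradient: |∂P/∂n| = 400 Pa / 412000 m = 9.71×10⁻⁴ Pa/m
Geostrophic speed: V_g = |∂P/∂n|/(fρ) = 9.71×10⁻⁴/(1.12×10⁻⁴ × 1.10) = 7.90 m/s
Around a high, pressure-gradient force acts outward with centrifugal, so Coriolis balances both:
fV = (1/ρ)|∂P/∂n| + V²/R  →  V² − fR·V + fR·V_g = 0
With fR = 1.12×10⁻⁴ × 1663×10³ m = 186 m/s:
V = [fR − √((fR)² − 4 fR V_g)]/2 = [186 − √(186² − 4×186×7.9)]/2 = 8.27 m/s
Supergeostrophic (V > V_g = 7.9 m/s), as expected around a high.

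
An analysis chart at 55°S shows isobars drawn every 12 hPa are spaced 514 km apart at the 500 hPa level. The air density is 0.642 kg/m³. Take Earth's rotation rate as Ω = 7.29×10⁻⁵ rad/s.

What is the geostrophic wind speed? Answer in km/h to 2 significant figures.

Coriolis parameter at 55°S:
f = 2Ω sin φ = 2 × 7.29×10⁻⁵ × sin 55° = 1.19×10⁻⁴ s⁻¹
Pressure gradient: |∂P/∂n| = 1200 Pa / 514000 m = 2.33×10⁻³ Pa/m
Geostrophic balance (pressure-gradient force = Coriolis force):
V_g = (1/(fρ)) |∂P/∂n| = 2.33×10⁻³ / (1.19×10⁻⁴ × 0.642) = 30.4 m/s
Converting: 30.4 m/s × 3.6 = 110 km/h

110 km/h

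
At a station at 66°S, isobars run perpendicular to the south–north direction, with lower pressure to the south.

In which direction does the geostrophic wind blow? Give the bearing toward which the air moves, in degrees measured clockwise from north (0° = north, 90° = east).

090°

The pressure-gradient force points toward the south (bearing 180°).
Geostrophic balance: in the Southern Hemisphere the Coriolis force deflects motion to the left, so the geostrophic wind blows 90° to the left of the pressure-gradient force (low pressure on the right).
Rotating 180° by 90° counterclockwise gives 090° — the wind blows toward the east.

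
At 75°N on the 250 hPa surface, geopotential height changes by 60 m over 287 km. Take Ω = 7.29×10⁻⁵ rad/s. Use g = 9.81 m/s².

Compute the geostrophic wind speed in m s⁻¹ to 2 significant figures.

15 m s⁻¹

Coriolis parameter at 75°N:
f = 2Ω sin φ = 2 × 7.29×10⁻⁵ × sin 75° = 1.41×10⁻⁴ s⁻¹
Height gradient: |∂Z/∂n| = 60 m / 287000 m = 2.09×10⁻⁴
On a pressure surface, geostrophic balance gives V_g = (g/f)|∂Z/∂n|:
V_g = 9.81 × 2.09×10⁻⁴ / 1.41×10⁻⁴ = 14.6 m/s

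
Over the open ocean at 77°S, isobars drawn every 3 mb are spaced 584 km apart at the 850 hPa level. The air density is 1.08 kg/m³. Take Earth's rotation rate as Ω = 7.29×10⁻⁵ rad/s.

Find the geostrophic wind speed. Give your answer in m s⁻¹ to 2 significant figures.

Coriolis parameter at 77°S:
f = 2Ω sin φ = 2 × 7.29×10⁻⁵ × sin 77° = 1.42×10⁻⁴ s⁻¹
Pressure gradient: |∂P/∂n| = 300 Pa / 584000 m = 5.14×10⁻⁴ Pa/m
Geostrophic balance (pressure-gradient force = Coriolis force):
V_g = (1/(fρ)) |∂P/∂n| = 5.14×10⁻⁴ / (1.42×10⁻⁴ × 1.08) = 3.35 m/s

3.3 m s⁻¹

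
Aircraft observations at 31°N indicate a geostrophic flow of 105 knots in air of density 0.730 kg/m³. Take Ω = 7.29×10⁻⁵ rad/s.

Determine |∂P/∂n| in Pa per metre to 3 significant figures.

2.96×10⁻³ Pa/m

Coriolis parameter at 31°N:
f = 2Ω sin φ = 2 × 7.29×10⁻⁵ × sin 31° = 7.51×10⁻⁵ s⁻¹
Wind speed in SI: 105 knots = 54.0 m/s
Geostrophic balance rearranged: |∂P/∂n| = f ρ V_g
|∂P/∂n| = 7.51×10⁻⁵ × 0.730 × 54.0 = 2.96×10⁻³ Pa/m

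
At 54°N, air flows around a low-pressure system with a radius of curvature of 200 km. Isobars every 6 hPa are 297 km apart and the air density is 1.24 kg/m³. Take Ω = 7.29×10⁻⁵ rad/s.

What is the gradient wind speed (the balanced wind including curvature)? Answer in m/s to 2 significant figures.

Coriolis parameter at 54°N:
f = 2Ω sin φ = 2 × 7.29×10⁻⁵ × sin 54° = 1.18×10⁻⁴ s⁻¹
Pressure gradient: |∂P/∂n| = 600 Pa / 297000 m = 2.02×10⁻³ Pa/m
Geostrophic speed: V_g = |∂P/∂n|/(fρ) = 2.02×10⁻³/(1.18×10⁻⁴ × 1.24) = 13.8 m/s
Around a low, centrifugal force acts outward with Coriolis, so pressure-gradient force balances both:
(1/ρ)|∂P/∂n| = fV + V²/R  →  V² + fR·V − fR·V_g = 0
With fR = 1.18×10⁻⁴ × 200×10³ m = 23.6 m/s:
V = [−fR + √((fR)² + 4 fR V_g)]/2 = [−23.6 + √(23.6² + 4×23.6×13.8)]/2 = 9.77 m/s
Subgeostrophic (V < V_g = 13.8 m/s), as expected around a low.

9.8 m/s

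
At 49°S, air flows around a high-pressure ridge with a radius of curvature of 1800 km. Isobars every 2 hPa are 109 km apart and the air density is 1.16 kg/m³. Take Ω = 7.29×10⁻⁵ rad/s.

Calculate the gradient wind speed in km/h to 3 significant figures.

Coriolis parameter at 49°S:
f = 2Ω sin φ = 2 × 7.29×10⁻⁵ × sin 49° = 1.10×10⁻⁴ s⁻¹
Pressure gradient: |∂P/∂n| = 200 Pa / 109000 m = 1.83×10⁻³ Pa/m
Geostrophic speed: V_g = |∂P/∂n|/(fρ) = 1.83×10⁻³/(1.10×10⁻⁴ × 1.16) = 14.4 m/s
Around a high, pressure-gradient force acts outward with centrifugal, so Coriolis balances both:
fV = (1/ρ)|∂P/∂n| + V²/R  →  V² − fR·V + fR·V_g = 0
With fR = 1.10×10⁻⁴ × 1800×10³ m = 198 m/s:
V = [fR − √((fR)² − 4 fR V_g)]/2 = [198 − √(198² − 4×198×14.4)]/2 = 15.6 m/s
Supergeostrophic (V > V_g = 14.4 m/s), as expected around a high.
Converting: 15.6 m/s × 3.6 = 56.2 km/h

56.2 km/h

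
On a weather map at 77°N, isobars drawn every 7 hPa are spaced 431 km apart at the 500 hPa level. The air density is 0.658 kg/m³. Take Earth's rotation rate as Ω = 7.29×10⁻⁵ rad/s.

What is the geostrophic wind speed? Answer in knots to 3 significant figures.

33.8 knots

Coriolis parameter at 77°N:
f = 2Ω sin φ = 2 × 7.29×10⁻⁵ × sin 77° = 1.42×10⁻⁴ s⁻¹
Pressure gradient: |∂P/∂n| = 700 Pa / 431000 m = 1.62×10⁻³ Pa/m
Geostrophic balance (pressure-gradient force = Coriolis force):
V_g = (1/(fρ)) |∂P/∂n| = 1.62×10⁻³ / (1.42×10⁻⁴ × 0.658) = 17.4 m/s
Converting: 17.4 m/s × 1.944 = 33.8 knots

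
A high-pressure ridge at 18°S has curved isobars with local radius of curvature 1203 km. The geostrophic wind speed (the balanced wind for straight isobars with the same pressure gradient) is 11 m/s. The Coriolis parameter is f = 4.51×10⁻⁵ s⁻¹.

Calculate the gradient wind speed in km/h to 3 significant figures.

55.2 km/h

Around a high, pressure-gradient force acts outward with centrifugal, so Coriolis balances both:
fV = (1/ρ)|∂P/∂n| + V²/R  →  V² − fR·V + fR·V_g = 0
With fR = 4.51×10⁻⁵ × 1203×10³ m = 54.3 m/s:
V = [fR − √((fR)² − 4 fR V_g)]/2 = [54.3 − √(54.3² − 4×54.3×11)]/2 = 15.3 m/s
Supergeostrophic (V > V_g = 11 m/s), as expected around a high.
Converting: 15.3 m/s × 3.6 = 55.2 km/h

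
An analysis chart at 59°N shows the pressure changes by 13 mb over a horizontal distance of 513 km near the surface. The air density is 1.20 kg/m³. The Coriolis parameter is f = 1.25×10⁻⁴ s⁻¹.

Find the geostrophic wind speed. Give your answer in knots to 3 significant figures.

32.8 knots

Pressure gradient: |∂P/∂n| = 1300 Pa / 513000 m = 2.53×10⁻³ Pa/m
Geostrophic balance (pressure-gradient force = Coriolis force):
V_g = (1/(fρ)) |∂P/∂n| = 2.53×10⁻³ / (1.25×10⁻⁴ × 1.20) = 16.9 m/s
Converting: 16.9 m/s × 1.944 = 32.8 knots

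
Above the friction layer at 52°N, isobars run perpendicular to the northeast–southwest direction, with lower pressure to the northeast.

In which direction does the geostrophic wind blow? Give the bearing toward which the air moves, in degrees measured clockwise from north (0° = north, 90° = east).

135°

The pressure-gradient force points toward the northeast (bearing 045°).
Geostrophic balance: in the Northern Hemisphere the Coriolis force deflects motion to the right, so the geostrophic wind blows 90° to the right of the pressure-gradient force (low pressure on the left).
Rotating 045° by 90° clockwise gives 135° — the wind blows toward the southeast.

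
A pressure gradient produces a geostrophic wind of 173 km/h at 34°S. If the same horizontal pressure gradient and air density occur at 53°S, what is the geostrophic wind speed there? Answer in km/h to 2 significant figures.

With the same pressure gradient and density, V_g ∝ 1/f ∝ 1/sin φ.
V₂ = V₁ · sin φ₁ / sin φ₂ = 173 × sin 34° / sin 53°
V₂ = 173 × 0.5592/0.7986 = 120 km/h

120 km/h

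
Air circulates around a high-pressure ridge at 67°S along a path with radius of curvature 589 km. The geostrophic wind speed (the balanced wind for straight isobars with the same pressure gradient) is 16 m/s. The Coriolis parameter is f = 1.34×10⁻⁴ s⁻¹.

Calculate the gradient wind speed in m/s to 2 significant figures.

22 m/s

Around a high, pressure-gradient force acts outward with centrifugal, so Coriolis balances both:
fV = (1/ρ)|∂P/∂n| + V²/R  →  V² − fR·V + fR·V_g = 0
With fR = 1.34×10⁻⁴ × 589×10³ m = 78.9 m/s:
V = [fR − √((fR)² − 4 fR V_g)]/2 = [78.9 − √(78.9² − 4×78.9×16)]/2 = 22.3 m/s
Supergeostrophic (V > V_g = 16 m/s), as expected around a high.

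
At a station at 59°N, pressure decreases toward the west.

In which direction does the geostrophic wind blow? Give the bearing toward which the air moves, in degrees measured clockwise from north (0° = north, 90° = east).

000°

The pressure-gradient force points toward the west (bearing 270°).
Geostrophic balance: in the Northern Hemisphere the Coriolis force deflects motion to the right, so the geostrophic wind blows 90° to the right of the pressure-gradient force (low pressure on the left).
Rotating 270° by 90° clockwise gives 000° — the wind blows toward the north.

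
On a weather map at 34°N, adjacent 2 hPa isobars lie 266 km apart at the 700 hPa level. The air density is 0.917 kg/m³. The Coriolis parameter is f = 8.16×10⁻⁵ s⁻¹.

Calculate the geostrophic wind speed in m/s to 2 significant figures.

10 m/s

Pressure gradient: |∂P/∂n| = 200 Pa / 266000 m = 7.52×10⁻⁴ Pa/m
Geostrophic balance (pressure-gradient force = Coriolis force):
V_g = (1/(fρ)) |∂P/∂n| = 7.52×10⁻⁴ / (8.16×10⁻⁵ × 0.917) = 10.0 m/s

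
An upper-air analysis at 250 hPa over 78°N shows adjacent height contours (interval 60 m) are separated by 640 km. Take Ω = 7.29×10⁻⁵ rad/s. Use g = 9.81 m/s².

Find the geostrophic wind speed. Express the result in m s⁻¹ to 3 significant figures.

Coriolis parameter at 78°N:
f = 2Ω sin φ = 2 × 7.29×10⁻⁵ × sin 78° = 1.43×10⁻⁴ s⁻¹
Height gradient: |∂Z/∂n| = 60 m / 640000 m = 9.38×10⁻⁵
On a pressure surface, geostrophic balance gives V_g = (g/f)|∂Z/∂n|:
V_g = 9.81 × 9.38×10⁻⁵ / 1.43×10⁻⁴ = 6.45 m/s

6.45 m s⁻¹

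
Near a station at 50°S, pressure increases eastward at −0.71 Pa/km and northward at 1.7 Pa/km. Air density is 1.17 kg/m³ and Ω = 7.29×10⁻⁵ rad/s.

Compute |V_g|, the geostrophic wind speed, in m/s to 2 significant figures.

Coriolis parameter at 50°S:
f = 2Ω sin φ = 2 × 7.29×10⁻⁵ × sin 50° = 1.12×10⁻⁴ s⁻¹
In the Southern Hemisphere f is negative: f = −1.12×10⁻⁴ s⁻¹.
Component geostrophic relations (x east, y north):
u_g = −(1/(fρ)) ∂P/∂y,  v_g = (1/(fρ)) ∂P/∂x
u_g = −(1.7×10⁻³)/(−1.12×10⁻⁴ × 1.17) = 13.0 m/s;  v_g = (−0.71×10⁻³)/(−1.12×10⁻⁴ × 1.17) = 5.43 m/s
|V_g| = √(u_g² + v_g²) = 14.1 m/s

14 m/s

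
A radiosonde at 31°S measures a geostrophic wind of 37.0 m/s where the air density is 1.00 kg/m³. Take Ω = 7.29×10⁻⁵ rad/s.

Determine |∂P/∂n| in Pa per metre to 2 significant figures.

Coriolis parameter at 31°S:
f = 2Ω sin φ = 2 × 7.29×10⁻⁵ × sin 31° = 7.51×10⁻⁵ s⁻¹
Geostrophic balance rearranged: |∂P/∂n| = f ρ V_g
|∂P/∂n| = 7.51×10⁻⁵ × 1.00 × 37.0 = 2.78×10⁻³ Pa/m

2.8×10⁻³ Pa/m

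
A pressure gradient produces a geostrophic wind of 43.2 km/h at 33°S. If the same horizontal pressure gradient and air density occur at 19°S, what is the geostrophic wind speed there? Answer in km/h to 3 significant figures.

72.3 km/h

With the same pressure gradient and density, V_g ∝ 1/f ∝ 1/sin φ.
V₂ = V₁ · sin φ₁ / sin φ₂ = 43.2 × sin 33° / sin 19°
V₂ = 43.2 × 0.5446/0.3256 = 72.3 km/h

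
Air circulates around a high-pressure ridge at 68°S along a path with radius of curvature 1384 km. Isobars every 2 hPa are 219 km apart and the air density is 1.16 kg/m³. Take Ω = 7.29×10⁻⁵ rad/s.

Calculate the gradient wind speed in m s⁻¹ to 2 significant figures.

Coriolis parameter at 68°S:
f = 2Ω sin φ = 2 × 7.29×10⁻⁵ × sin 68° = 1.35×10⁻⁴ s⁻¹
Pressure gradient: |∂P/∂n| = 200 Pa / 219000 m = 9.13×10⁻⁴ Pa/m
Geostrophic speed: V_g = |∂P/∂n|/(fρ) = 9.13×10⁻⁴/(1.35×10⁻⁴ × 1.16) = 5.82 m/s
Around a high, pressure-gradient force acts outward with centrifugal, so Coriolis balances both:
fV = (1/ρ)|∂P/∂n| + V²/R  →  V² − fR·V + fR·V_g = 0
With fR = 1.35×10⁻⁴ × 1384×10³ m = 187 m/s:
V = [fR − √((fR)² − 4 fR V_g)]/2 = [187 − √(187² − 4×187×5.82)]/2 = 6.02 m/s
Supergeostrophic (V > V_g = 5.82 m/s), as expected around a high.

6.0 m s⁻¹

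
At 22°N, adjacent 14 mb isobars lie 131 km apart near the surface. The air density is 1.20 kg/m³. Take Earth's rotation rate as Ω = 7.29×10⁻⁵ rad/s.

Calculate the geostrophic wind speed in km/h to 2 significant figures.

Coriolis parameter at 22°N:
f = 2Ω sin φ = 2 × 7.29×10⁻⁵ × sin 22° = 5.46×10⁻⁵ s⁻¹
Pressure gradient: |∂P/∂n| = 1400 Pa / 131000 m = 1.07×10⁻² Pa/m
Geostrophic balance (pressure-gradient force = Coriolis force):
V_g = (1/(fρ)) |∂P/∂n| = 1.07×10⁻² / (5.46×10⁻⁵ × 1.20) = 163 m/s
Converting: 163 m/s × 3.6 = 590 km/h

590 km/h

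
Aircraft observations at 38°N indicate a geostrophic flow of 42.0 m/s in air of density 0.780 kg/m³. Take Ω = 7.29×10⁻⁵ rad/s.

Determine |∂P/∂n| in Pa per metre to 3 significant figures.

2.94×10⁻³ Pa/m

Coriolis parameter at 38°N:
f = 2Ω sin φ = 2 × 7.29×10⁻⁵ × sin 38° = 8.98×10⁻⁵ s⁻¹
Geostrophic balance rearranged: |∂P/∂n| = f ρ V_g
|∂P/∂n| = 8.98×10⁻⁵ × 0.780 × 42.0 = 2.94×10⁻³ Pa/m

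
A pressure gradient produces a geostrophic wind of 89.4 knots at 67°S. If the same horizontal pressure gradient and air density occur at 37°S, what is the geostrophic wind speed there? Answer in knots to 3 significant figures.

137 knots

With the same pressure gradient and density, V_g ∝ 1/f ∝ 1/sin φ.
V₂ = V₁ · sin φ₁ / sin φ₂ = 89.4 × sin 67° / sin 37°
V₂ = 89.4 × 0.9205/0.6018 = 137 knots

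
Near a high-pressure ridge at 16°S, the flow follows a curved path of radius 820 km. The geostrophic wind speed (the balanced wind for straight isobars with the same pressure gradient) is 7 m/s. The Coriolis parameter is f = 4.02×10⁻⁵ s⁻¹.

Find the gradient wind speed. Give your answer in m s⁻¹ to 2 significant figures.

10 m s⁻¹

Around a high, pressure-gradient force acts outward with centrifugal, so Coriolis balances both:
fV = (1/ρ)|∂P/∂n| + V²/R  →  V² − fR·V + fR·V_g = 0
With fR = 4.02×10⁻⁵ × 820×10³ m = 33.0 m/s:
V = [fR − √((fR)² − 4 fR V_g)]/2 = [33.0 − √(33.0² − 4×33.0×7)]/2 = 10.1 m/s
Supergeostrophic (V > V_g = 7 m/s), as expected around a high.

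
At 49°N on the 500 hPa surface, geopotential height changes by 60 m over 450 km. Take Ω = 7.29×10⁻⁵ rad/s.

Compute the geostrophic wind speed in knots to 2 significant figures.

23 knots

Coriolis parameter at 49°N:
f = 2Ω sin φ = 2 × 7.29×10⁻⁵ × sin 49° = 1.10×10⁻⁴ s⁻¹
Height gradient: |∂Z/∂n| = 60 m / 450000 m = 1.33×10⁻⁴
On a pressure surface, geostrophic balance gives V_g = (g/f)|∂Z/∂n|:
V_g = 9.81 × 1.33×10⁻⁴ / 1.10×10⁻⁴ = 11.9 m/s
Converting: 11.9 m/s × 1.944 = 23 knots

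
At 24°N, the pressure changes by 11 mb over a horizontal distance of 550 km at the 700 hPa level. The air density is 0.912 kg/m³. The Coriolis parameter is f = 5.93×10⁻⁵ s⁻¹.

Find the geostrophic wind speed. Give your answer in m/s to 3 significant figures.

37.0 m/s

Pressure gradient: |∂P/∂n| = 1100 Pa / 550000 m = 2.00×10⁻³ Pa/m
Geostrophic balance (pressure-gradient force = Coriolis force):
V_g = (1/(fρ)) |∂P/∂n| = 2.00×10⁻³ / (5.93×10⁻⁵ × 0.912) = 37.0 m/s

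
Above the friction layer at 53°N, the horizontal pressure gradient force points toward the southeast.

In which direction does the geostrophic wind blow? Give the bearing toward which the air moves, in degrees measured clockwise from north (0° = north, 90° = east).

225°

The pressure-gradient force points toward the southeast (bearing 135°).
Geostrophic balance: in the Northern Hemisphere the Coriolis force deflects motion to the right, so the geostrophic wind blows 90° to the right of the pressure-gradient force (low pressure on the left).
Rotating 135° by 90° clockwise gives 225° — the wind blows toward the southwest.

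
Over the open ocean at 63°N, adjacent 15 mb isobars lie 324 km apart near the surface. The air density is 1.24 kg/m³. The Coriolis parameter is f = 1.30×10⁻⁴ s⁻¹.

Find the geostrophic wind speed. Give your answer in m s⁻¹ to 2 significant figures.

Pressure gradient: |∂P/∂n| = 1500 Pa / 324000 m = 4.63×10⁻³ Pa/m
Geostrophic balance (pressure-gradient force = Coriolis force):
V_g = (1/(fρ)) |∂P/∂n| = 4.63×10⁻³ / (1.30×10⁻⁴ × 1.24) = 28.7 m/s

29 m s⁻¹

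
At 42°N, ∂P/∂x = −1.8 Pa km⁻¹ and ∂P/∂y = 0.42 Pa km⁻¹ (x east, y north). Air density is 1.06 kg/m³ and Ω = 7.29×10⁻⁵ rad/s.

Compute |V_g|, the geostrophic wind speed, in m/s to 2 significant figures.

18 m/s

Coriolis parameter at 42°N:
f = 2Ω sin φ = 2 × 7.29×10⁻⁵ × sin 42° = 9.76×10⁻⁵ s⁻¹
Component geostrophic relations (x east, y north):
u_g = −(1/(fρ)) ∂P/∂y,  v_g = (1/(fρ)) ∂P/∂x
u_g = −(0.42×10⁻³)/(9.76×10⁻⁵ × 1.06) = −4.06 m/s;  v_g = (−1.8×10⁻³)/(9.76×10⁻⁵ × 1.06) = −17.4 m/s
|V_g| = √(u_g² + v_g²) = 17.9 m/s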